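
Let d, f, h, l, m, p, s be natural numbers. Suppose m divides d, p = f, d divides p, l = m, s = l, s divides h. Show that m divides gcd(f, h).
From p = f and d divides p, d divides f. m divides d, so m divides f. Because s = l and s divides h, l divides h. Because l = m, m divides h. Since m divides f, m divides gcd(f, h).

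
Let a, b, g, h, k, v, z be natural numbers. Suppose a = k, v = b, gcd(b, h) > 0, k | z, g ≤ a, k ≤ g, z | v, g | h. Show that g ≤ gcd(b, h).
a = k and g ≤ a, therefore g ≤ k. k ≤ g, so k = g. Because k | z and z | v, k | v. Since v = b, k | b. Because k = g, g | b. Since g | h, g | gcd(b, h). Because gcd(b, h) > 0, g ≤ gcd(b, h).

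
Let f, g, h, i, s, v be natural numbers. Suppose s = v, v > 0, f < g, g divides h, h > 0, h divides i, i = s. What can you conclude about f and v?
f < v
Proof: Because g divides h and h > 0, g ≤ h. Since f < g, f < h. From i = s and s = v, i = v. Because h divides i, h divides v. Since v > 0, h ≤ v. f < h, so f < v.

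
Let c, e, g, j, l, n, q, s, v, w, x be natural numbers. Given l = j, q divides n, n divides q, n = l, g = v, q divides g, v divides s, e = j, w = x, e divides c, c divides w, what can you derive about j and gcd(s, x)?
j divides gcd(s, x)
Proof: Because q divides n and n divides q, q = n. Since n = l, q = l. g = v and q divides g, thus q divides v. q = l, so l divides v. l = j, so j divides v. v divides s, so j divides s. e divides c and c divides w, so e divides w. Since w = x, e divides x. e = j, so j divides x. j divides s, so j divides gcd(s, x).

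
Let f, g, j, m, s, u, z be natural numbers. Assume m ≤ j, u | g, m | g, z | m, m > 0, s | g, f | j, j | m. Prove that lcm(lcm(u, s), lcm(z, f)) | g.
u | g and s | g, so lcm(u, s) | g. j | m and m > 0, thus j ≤ m. m ≤ j, so j = m. From f | j, f | m. Since z | m, lcm(z, f) | m. From m | g, lcm(z, f) | g. Since lcm(u, s) | g, lcm(lcm(u, s), lcm(z, f)) | g.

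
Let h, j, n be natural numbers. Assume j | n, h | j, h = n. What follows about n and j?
n = j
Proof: h = n and h | j, so n | j. j | n, so j = n. Then n = j.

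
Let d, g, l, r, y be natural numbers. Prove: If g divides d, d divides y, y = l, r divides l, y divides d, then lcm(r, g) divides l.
Since d divides y and y divides d, d = y. From y = l, d = l. g divides d, so g divides l. r divides l, so lcm(r, g) divides l.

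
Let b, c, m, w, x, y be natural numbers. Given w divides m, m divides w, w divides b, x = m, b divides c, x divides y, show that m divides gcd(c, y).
Since w divides m and m divides w, w = m. w divides b and b divides c, hence w divides c. From w = m, m divides c. x = m and x divides y, so m divides y. Since m divides c, m divides gcd(c, y).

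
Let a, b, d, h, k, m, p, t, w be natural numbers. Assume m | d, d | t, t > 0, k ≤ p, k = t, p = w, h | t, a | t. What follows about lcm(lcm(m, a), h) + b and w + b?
lcm(lcm(m, a), h) + b ≤ w + b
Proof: m | d and d | t, therefore m | t. Since a | t, lcm(m, a) | t. Since h | t, lcm(lcm(m, a), h) | t. Since t > 0, lcm(lcm(m, a), h) ≤ t. p = w and k ≤ p, therefore k ≤ w. Since k = t, t ≤ w. Since lcm(lcm(m, a), h) ≤ t, lcm(lcm(m, a), h) ≤ w. Then lcm(lcm(m, a), h) + b ≤ w + b.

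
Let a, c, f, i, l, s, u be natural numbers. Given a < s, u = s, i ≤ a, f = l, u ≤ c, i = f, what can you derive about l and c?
l < c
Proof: i = f and f = l, thus i = l. u = s and u ≤ c, hence s ≤ c. Since a < s, a < c. i ≤ a, so i < c. i = l, so l < c.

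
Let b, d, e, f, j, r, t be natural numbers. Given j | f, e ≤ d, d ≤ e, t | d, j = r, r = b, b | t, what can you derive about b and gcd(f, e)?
b | gcd(f, e)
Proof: j = r and j | f, thus r | f. Since r = b, b | f. From d ≤ e and e ≤ d, d = e. b | t and t | d, hence b | d. Since d = e, b | e. Since b | f, b | gcd(f, e).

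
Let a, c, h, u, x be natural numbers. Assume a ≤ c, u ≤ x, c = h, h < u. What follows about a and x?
a < x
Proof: c = h and a ≤ c, thus a ≤ h. Because h < u, a < u. u ≤ x, so a < x.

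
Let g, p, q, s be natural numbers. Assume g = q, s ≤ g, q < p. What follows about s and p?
s < p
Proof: g = q and s ≤ g, therefore s ≤ q. q < p, so s < p.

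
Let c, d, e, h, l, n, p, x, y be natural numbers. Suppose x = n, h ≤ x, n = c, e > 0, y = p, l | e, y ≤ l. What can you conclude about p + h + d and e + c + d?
p + h + d ≤ e + c + d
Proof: Since y = p and y ≤ l, p ≤ l. l | e and e > 0, hence l ≤ e. Since p ≤ l, p ≤ e. x = n and n = c, thus x = c. h ≤ x, so h ≤ c. Because p ≤ e, p + h ≤ e + c. Then p + h + d ≤ e + c + d.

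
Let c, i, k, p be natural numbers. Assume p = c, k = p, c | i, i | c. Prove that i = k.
k = p and p = c, hence k = c. c | i and i | c, hence c = i. k = c, so k = i. Then i = k.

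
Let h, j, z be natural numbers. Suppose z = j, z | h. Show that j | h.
Since z = j and z | h, by substitution, j | h.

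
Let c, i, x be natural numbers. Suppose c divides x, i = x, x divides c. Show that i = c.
From x divides c and c divides x, x = c. i = x, so i = c.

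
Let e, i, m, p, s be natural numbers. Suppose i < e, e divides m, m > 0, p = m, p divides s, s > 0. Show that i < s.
Because e divides m and m > 0, e ≤ m. From p = m and p divides s, m divides s. s > 0, so m ≤ s. e ≤ m, so e ≤ s. Since i < e, i < s.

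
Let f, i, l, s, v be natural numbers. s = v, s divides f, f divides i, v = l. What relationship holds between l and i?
l divides i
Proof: Since s = v and s divides f, v divides f. f divides i, so v divides i. v = l, so l divides i.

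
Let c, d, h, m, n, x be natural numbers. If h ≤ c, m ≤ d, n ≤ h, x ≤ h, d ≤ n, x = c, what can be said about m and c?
m ≤ c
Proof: m ≤ d and d ≤ n, therefore m ≤ n. Since x = c and x ≤ h, c ≤ h. h ≤ c, so h = c. Since n ≤ h, n ≤ c. m ≤ n, so m ≤ c.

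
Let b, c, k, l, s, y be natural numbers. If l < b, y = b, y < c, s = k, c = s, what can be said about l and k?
l < k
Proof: c = s and s = k, therefore c = k. y < c, so y < k. y = b, so b < k. l < b, so l < k.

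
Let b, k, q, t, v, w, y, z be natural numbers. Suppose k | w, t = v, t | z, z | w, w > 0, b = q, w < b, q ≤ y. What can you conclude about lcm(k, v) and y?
lcm(k, v) < y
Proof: t | z and z | w, so t | w. Since t = v, v | w. Since k | w, lcm(k, v) | w. w > 0, so lcm(k, v) ≤ w. b = q and w < b, hence w < q. Since lcm(k, v) ≤ w, lcm(k, v) < q. Because q ≤ y, lcm(k, v) < y.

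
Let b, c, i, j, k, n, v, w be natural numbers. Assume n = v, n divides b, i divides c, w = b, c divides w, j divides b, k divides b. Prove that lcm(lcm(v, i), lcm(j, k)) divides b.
Because n = v and n divides b, v divides b. From w = b and c divides w, c divides b. Since i divides c, i divides b. Since v divides b, lcm(v, i) divides b. Since j divides b and k divides b, lcm(j, k) divides b. Because lcm(v, i) divides b, lcm(lcm(v, i), lcm(j, k)) divides b.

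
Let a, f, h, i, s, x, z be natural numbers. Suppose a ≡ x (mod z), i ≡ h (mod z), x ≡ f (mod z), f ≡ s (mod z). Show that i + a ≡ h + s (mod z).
a ≡ x (mod z) and x ≡ f (mod z), therefore a ≡ f (mod z). Since f ≡ s (mod z), a ≡ s (mod z). From i ≡ h (mod z), by adding congruences, i + a ≡ h + s (mod z).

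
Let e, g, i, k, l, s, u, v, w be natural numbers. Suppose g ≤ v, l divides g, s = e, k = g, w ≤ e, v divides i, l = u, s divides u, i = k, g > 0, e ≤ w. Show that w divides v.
e ≤ w and w ≤ e, hence e = w. i = k and k = g, hence i = g. v divides i, so v divides g. g > 0, so v ≤ g. g ≤ v, so g = v. From s = e and s divides u, e divides u. Because l = u and l divides g, u divides g. e divides u, so e divides g. Because g = v, e divides v. e = w, so w divides v.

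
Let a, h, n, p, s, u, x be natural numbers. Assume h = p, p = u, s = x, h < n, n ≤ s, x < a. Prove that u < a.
h = p and p = u, therefore h = u. h < n and n ≤ s, thus h < s. From s = x, h < x. h = u, so u < x. Since x < a, u < a.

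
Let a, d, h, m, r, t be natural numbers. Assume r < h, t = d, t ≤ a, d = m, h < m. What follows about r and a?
r < a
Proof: r < h and h < m, so r < m. t = d and d = m, thus t = m. t ≤ a, so m ≤ a. r < m, so r < a.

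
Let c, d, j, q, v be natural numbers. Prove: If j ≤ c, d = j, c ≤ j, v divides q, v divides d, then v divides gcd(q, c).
j ≤ c and c ≤ j, so j = c. d = j, so d = c. Since v divides d, v divides c. v divides q, so v divides gcd(q, c).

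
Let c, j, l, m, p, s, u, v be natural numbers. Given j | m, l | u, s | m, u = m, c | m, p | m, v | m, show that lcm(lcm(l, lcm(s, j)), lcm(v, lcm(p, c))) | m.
From u = m and l | u, l | m. From s | m and j | m, lcm(s, j) | m. Since l | m, lcm(l, lcm(s, j)) | m. p | m and c | m, thus lcm(p, c) | m. Since v | m, lcm(v, lcm(p, c)) | m. Because lcm(l, lcm(s, j)) | m, lcm(lcm(l, lcm(s, j)), lcm(v, lcm(p, c))) | m.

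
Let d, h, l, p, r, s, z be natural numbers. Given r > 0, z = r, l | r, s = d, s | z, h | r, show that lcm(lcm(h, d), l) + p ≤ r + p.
z = r and s | z, thus s | r. s = d, so d | r. h | r, so lcm(h, d) | r. Since l | r, lcm(lcm(h, d), l) | r. Since r > 0, lcm(lcm(h, d), l) ≤ r. Then lcm(lcm(h, d), l) + p ≤ r + p.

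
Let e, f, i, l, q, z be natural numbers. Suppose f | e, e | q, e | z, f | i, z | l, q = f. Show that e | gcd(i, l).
From q = f and e | q, e | f. f | e, so f = e. Since f | i, e | i. e | z and z | l, hence e | l. e | i, so e | gcd(i, l).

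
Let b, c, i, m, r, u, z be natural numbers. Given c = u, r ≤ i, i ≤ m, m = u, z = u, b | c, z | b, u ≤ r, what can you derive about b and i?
b = i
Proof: c = u and b | c, therefore b | u. z = u and z | b, thus u | b. Since b | u, b = u. u ≤ r and r ≤ i, so u ≤ i. m = u and i ≤ m, therefore i ≤ u. From u ≤ i, u = i. b = u, so b = i.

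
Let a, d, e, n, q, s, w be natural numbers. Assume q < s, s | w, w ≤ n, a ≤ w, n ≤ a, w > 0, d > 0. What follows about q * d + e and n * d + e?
q * d + e < n * d + e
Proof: From n ≤ a and a ≤ w, n ≤ w. w ≤ n, so w = n. s | w and w > 0, therefore s ≤ w. w = n, so s ≤ n. q < s, so q < n. From d > 0, q * d < n * d. Then q * d + e < n * d + e.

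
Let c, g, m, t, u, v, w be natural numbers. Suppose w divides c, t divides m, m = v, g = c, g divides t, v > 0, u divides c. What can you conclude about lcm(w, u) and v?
lcm(w, u) ≤ v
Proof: w divides c and u divides c, thus lcm(w, u) divides c. g = c and g divides t, thus c divides t. Since t divides m, c divides m. Because m = v, c divides v. Because lcm(w, u) divides c, lcm(w, u) divides v. Since v > 0, lcm(w, u) ≤ v.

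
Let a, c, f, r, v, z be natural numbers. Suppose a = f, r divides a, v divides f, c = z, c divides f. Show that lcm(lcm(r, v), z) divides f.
a = f and r divides a, therefore r divides f. Since v divides f, lcm(r, v) divides f. Since c = z and c divides f, z divides f. Since lcm(r, v) divides f, lcm(lcm(r, v), z) divides f.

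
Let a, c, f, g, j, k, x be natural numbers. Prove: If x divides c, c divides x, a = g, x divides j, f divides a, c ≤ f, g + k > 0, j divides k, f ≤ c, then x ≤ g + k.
From f ≤ c and c ≤ f, f = c. c divides x and x divides c, therefore c = x. Since f = c, f = x. a = g and f divides a, thus f divides g. From f = x, x divides g. Because x divides j and j divides k, x divides k. From x divides g, x divides g + k. Since g + k > 0, x ≤ g + k.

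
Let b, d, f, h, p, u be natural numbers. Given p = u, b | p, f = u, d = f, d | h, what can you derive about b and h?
b | h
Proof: p = u and b | p, so b | u. d = f and d | h, so f | h. Since f = u, u | h. b | u, so b | h.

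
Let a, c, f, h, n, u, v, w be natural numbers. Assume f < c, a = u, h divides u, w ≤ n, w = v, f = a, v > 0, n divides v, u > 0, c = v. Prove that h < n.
Because w = v and w ≤ n, v ≤ n. n divides v and v > 0, therefore n ≤ v. v ≤ n, so v = n. c = v, so c = n. h divides u and u > 0, thus h ≤ u. Because f = a and a = u, f = u. Since f < c, u < c. Since h ≤ u, h < c. From c = n, h < n.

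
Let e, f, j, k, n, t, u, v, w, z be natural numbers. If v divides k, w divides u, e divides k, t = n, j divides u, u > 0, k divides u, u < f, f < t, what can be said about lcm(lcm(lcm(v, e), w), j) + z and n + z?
lcm(lcm(lcm(v, e), w), j) + z < n + z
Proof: Since v divides k and e divides k, lcm(v, e) divides k. k divides u, so lcm(v, e) divides u. w divides u, so lcm(lcm(v, e), w) divides u. j divides u, so lcm(lcm(lcm(v, e), w), j) divides u. u > 0, so lcm(lcm(lcm(v, e), w), j) ≤ u. u < f and f < t, so u < t. Because t = n, u < n. Since lcm(lcm(lcm(v, e), w), j) ≤ u, lcm(lcm(lcm(v, e), w), j) < n. Then lcm(lcm(lcm(v, e), w), j) + z < n + z.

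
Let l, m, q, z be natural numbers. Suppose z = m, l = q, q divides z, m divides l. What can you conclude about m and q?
m = q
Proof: Since l = q and m divides l, m divides q. z = m and q divides z, thus q divides m. Since m divides q, m = q.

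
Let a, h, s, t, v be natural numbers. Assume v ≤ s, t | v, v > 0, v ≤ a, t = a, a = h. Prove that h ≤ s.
Because t = a and t | v, a | v. v > 0, so a ≤ v. v ≤ a, so v = a. a = h, so v = h. Since v ≤ s, h ≤ s.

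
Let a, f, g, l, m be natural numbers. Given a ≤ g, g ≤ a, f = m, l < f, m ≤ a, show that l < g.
a ≤ g and g ≤ a, so a = g. f = m and l < f, so l < m. m ≤ a, so l < a. Since a = g, l < g.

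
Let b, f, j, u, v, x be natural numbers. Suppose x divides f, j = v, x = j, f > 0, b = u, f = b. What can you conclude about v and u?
v ≤ u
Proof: f = b and b = u, hence f = u. Since x = j and x divides f, j divides f. j = v, so v divides f. Since f > 0, v ≤ f. Since f = u, v ≤ u.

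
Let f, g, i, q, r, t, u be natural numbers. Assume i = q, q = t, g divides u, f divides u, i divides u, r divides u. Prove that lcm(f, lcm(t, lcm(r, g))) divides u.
i = q and q = t, so i = t. Since i divides u, t divides u. Because r divides u and g divides u, lcm(r, g) divides u. Since t divides u, lcm(t, lcm(r, g)) divides u. f divides u, so lcm(f, lcm(t, lcm(r, g))) divides u.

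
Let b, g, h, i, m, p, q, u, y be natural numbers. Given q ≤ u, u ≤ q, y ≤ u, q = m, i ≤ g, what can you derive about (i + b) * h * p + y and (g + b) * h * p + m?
(i + b) * h * p + y ≤ (g + b) * h * p + m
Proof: i ≤ g, hence i + b ≤ g + b. Then (i + b) * h ≤ (g + b) * h. Then (i + b) * h * p ≤ (g + b) * h * p. u ≤ q and q ≤ u, thus u = q. Since q = m, u = m. y ≤ u, so y ≤ m. Since (i + b) * h * p ≤ (g + b) * h * p, (i + b) * h * p + y ≤ (g + b) * h * p + m.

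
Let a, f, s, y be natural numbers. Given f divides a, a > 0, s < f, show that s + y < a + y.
Because f divides a and a > 0, f ≤ a. Since s < f, s < a. Then s + y < a + y.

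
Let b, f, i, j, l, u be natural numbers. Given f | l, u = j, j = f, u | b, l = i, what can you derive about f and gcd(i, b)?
f | gcd(i, b)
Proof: l = i and f | l, thus f | i. u = j and j = f, therefore u = f. Since u | b, f | b. f | i, so f | gcd(i, b).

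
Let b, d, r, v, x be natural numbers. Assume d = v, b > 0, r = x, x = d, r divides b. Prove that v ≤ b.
x = d and d = v, therefore x = v. Since r = x and r divides b, x divides b. Since x = v, v divides b. Since b > 0, v ≤ b.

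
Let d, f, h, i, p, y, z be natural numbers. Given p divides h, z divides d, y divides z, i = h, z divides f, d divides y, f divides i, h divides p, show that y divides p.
From h divides p and p divides h, h = p. i = h, so i = p. z divides d and d divides y, so z divides y. y divides z, so z = y. Since z divides f and f divides i, z divides i. Since z = y, y divides i. i = p, so y divides p.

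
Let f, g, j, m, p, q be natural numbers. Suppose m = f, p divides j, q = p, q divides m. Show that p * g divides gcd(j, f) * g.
Since m = f and q divides m, q divides f. From q = p, p divides f. p divides j, so p divides gcd(j, f). Then p * g divides gcd(j, f) * g.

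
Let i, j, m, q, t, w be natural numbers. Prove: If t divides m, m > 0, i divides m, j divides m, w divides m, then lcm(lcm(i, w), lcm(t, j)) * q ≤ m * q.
From i divides m and w divides m, lcm(i, w) divides m. t divides m and j divides m, hence lcm(t, j) divides m. Since lcm(i, w) divides m, lcm(lcm(i, w), lcm(t, j)) divides m. m > 0, so lcm(lcm(i, w), lcm(t, j)) ≤ m. By multiplying by a non-negative, lcm(lcm(i, w), lcm(t, j)) * q ≤ m * q.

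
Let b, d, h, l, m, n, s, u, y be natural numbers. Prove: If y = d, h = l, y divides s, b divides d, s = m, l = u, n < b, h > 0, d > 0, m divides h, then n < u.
Since h = l and l = u, h = u. Since b divides d and d > 0, b ≤ d. y = d and y divides s, hence d divides s. s = m, so d divides m. From m divides h, d divides h. Since h > 0, d ≤ h. Since b ≤ d, b ≤ h. h = u, so b ≤ u. n < b, so n < u.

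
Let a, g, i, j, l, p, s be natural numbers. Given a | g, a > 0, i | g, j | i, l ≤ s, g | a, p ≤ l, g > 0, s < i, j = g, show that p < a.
j = g and j | i, hence g | i. Since i | g, i = g. Because g | a and a > 0, g ≤ a. a | g and g > 0, so a ≤ g. g ≤ a, so g = a. i = g, so i = a. From l ≤ s and s < i, l < i. Since p ≤ l, p < i. i = a, so p < a.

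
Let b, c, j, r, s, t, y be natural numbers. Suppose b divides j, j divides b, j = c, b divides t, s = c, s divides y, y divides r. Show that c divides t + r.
Because b divides j and j divides b, b = j. Because j = c, b = c. Since b divides t, c divides t. s = c and s divides y, hence c divides y. y divides r, so c divides r. Since c divides t, c divides t + r.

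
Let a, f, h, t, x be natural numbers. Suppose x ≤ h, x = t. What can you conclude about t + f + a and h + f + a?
t + f + a ≤ h + f + a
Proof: x = t and x ≤ h, hence t ≤ h. Then t + f ≤ h + f. Then t + f + a ≤ h + f + a.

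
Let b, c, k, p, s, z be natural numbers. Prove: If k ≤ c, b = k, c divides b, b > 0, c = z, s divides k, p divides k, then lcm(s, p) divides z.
c divides b and b > 0, thus c ≤ b. Since b = k, c ≤ k. k ≤ c, so k = c. Since c = z, k = z. s divides k and p divides k, thus lcm(s, p) divides k. Since k = z, lcm(s, p) divides z.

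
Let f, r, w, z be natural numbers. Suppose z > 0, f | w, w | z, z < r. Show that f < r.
Since f | w and w | z, f | z. Since z > 0, f ≤ z. Since z < r, f < r.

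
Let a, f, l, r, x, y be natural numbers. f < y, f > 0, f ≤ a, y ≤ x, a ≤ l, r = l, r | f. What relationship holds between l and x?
l < x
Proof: Because f ≤ a and a ≤ l, f ≤ l. Since r | f and f > 0, r ≤ f. r = l, so l ≤ f. f ≤ l, so f = l. From f < y and y ≤ x, f < x. Since f = l, l < x.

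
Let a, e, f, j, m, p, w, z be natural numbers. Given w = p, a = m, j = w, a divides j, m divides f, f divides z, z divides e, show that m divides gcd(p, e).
From j = w and w = p, j = p. Because a = m and a divides j, m divides j. j = p, so m divides p. From m divides f and f divides z, m divides z. Since z divides e, m divides e. m divides p, so m divides gcd(p, e).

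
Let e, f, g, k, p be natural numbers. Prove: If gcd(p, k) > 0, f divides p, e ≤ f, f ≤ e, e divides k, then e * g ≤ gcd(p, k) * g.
From f ≤ e and e ≤ f, f = e. Since f divides p, e divides p. Since e divides k, e divides gcd(p, k). gcd(p, k) > 0, so e ≤ gcd(p, k). By multiplying by a non-negative, e * g ≤ gcd(p, k) * g.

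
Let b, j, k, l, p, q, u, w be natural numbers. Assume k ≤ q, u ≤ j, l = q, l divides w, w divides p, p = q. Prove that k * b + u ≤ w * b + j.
l = q and l divides w, thus q divides w. p = q and w divides p, thus w divides q. Since q divides w, q = w. k ≤ q, so k ≤ w. By multiplying by a non-negative, k * b ≤ w * b. Since u ≤ j, k * b + u ≤ w * b + j.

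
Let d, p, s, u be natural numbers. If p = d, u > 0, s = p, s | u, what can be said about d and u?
d ≤ u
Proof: s = p and s | u, thus p | u. p = d, so d | u. From u > 0, d ≤ u.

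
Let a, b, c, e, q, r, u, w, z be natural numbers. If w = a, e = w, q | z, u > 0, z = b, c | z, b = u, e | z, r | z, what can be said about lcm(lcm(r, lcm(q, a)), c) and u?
lcm(lcm(r, lcm(q, a)), c) ≤ u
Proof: e = w and w = a, so e = a. Since e | z, a | z. Since q | z, lcm(q, a) | z. r | z, so lcm(r, lcm(q, a)) | z. Since c | z, lcm(lcm(r, lcm(q, a)), c) | z. Since z = b, lcm(lcm(r, lcm(q, a)), c) | b. From b = u, lcm(lcm(r, lcm(q, a)), c) | u. Since u > 0, lcm(lcm(r, lcm(q, a)), c) ≤ u.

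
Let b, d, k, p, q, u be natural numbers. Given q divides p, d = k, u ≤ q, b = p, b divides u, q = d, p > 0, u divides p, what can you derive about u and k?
u = k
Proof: b = p and b divides u, therefore p divides u. Since u divides p, p = u. q divides p and p > 0, therefore q ≤ p. Since p = u, q ≤ u. Because u ≤ q, u = q. q = d, so u = d. Since d = k, u = k.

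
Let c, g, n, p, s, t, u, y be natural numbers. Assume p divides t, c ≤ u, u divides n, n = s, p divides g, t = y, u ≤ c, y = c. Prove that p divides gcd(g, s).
t = y and y = c, so t = c. Because p divides t, p divides c. u ≤ c and c ≤ u, so u = c. n = s and u divides n, so u divides s. u = c, so c divides s. Since p divides c, p divides s. Since p divides g, p divides gcd(g, s).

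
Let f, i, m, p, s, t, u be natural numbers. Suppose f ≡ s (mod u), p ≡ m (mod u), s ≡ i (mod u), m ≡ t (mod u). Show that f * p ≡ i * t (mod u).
f ≡ s (mod u) and s ≡ i (mod u), so f ≡ i (mod u). p ≡ m (mod u) and m ≡ t (mod u), thus p ≡ t (mod u). Since f ≡ i (mod u), f * p ≡ i * t (mod u).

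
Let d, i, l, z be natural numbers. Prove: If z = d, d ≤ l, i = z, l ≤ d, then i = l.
i = z and z = d, thus i = d. d ≤ l and l ≤ d, thus d = l. Since i = d, i = l.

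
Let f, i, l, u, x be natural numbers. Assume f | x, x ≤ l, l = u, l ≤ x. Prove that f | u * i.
x ≤ l and l ≤ x, hence x = l. From l = u, x = u. f | x, so f | u. Then f | u * i.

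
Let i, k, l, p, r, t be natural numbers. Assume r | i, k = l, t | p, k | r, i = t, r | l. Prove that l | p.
k = l and k | r, thus l | r. Since r | l, r = l. r | i, so l | i. i = t, so l | t. From t | p, l | p.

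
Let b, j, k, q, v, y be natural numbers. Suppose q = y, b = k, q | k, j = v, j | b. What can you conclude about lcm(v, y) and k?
lcm(v, y) | k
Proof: b = k and j | b, hence j | k. j = v, so v | k. q = y and q | k, so y | k. Since v | k, lcm(v, y) | k.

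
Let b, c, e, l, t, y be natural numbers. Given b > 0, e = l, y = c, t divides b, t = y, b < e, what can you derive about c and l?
c < l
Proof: t = y and y = c, thus t = c. Since t divides b, c divides b. Since b > 0, c ≤ b. e = l and b < e, therefore b < l. c ≤ b, so c < l.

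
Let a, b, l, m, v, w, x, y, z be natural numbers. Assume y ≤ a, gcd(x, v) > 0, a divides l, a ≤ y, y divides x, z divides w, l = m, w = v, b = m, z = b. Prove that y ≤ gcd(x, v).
Because a ≤ y and y ≤ a, a = y. Because l = m and a divides l, a divides m. Because a = y, y divides m. Because z = b and b = m, z = m. z divides w, so m divides w. From y divides m, y divides w. w = v, so y divides v. From y divides x, y divides gcd(x, v). Since gcd(x, v) > 0, y ≤ gcd(x, v).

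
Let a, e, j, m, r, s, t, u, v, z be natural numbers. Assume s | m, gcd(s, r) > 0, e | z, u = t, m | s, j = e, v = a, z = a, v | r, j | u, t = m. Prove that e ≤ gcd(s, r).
u = t and t = m, hence u = m. m | s and s | m, hence m = s. u = m, so u = s. j = e and j | u, thus e | u. Since u = s, e | s. z = a and e | z, hence e | a. v = a and v | r, hence a | r. Since e | a, e | r. e | s, so e | gcd(s, r). gcd(s, r) > 0, so e ≤ gcd(s, r).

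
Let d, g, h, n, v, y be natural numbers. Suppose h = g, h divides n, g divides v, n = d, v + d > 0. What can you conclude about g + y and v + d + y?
g + y ≤ v + d + y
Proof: Since h = g and h divides n, g divides n. n = d, so g divides d. g divides v, so g divides v + d. Since v + d > 0, g ≤ v + d. Then g + y ≤ v + d + y.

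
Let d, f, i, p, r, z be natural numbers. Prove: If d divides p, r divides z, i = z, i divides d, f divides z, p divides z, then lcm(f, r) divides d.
i = z and i divides d, therefore z divides d. d divides p and p divides z, therefore d divides z. z divides d, so z = d. f divides z and r divides z, hence lcm(f, r) divides z. z = d, so lcm(f, r) divides d.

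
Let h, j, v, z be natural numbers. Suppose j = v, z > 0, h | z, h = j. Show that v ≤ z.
Since h = j and h | z, j | z. Since z > 0, j ≤ z. j = v, so v ≤ z.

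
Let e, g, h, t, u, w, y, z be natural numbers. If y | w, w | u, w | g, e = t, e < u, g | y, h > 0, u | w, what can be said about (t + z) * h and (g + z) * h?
(t + z) * h < (g + z) * h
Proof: g | y and y | w, thus g | w. w | g, so w = g. Since u | w and w | u, u = w. Because e = t and e < u, t < u. u = w, so t < w. w = g, so t < g. Then t + z < g + z. h > 0, so (t + z) * h < (g + z) * h.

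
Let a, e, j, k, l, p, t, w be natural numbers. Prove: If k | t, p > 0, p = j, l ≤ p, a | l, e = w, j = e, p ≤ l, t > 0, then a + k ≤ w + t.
p = j and j = e, hence p = e. e = w, so p = w. Since l ≤ p and p ≤ l, l = p. Since a | l, a | p. Since p > 0, a ≤ p. p = w, so a ≤ w. From k | t and t > 0, k ≤ t. Since a ≤ w, a + k ≤ w + t.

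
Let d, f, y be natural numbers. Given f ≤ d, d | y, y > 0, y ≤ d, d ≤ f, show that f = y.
f ≤ d and d ≤ f, hence f = d. Because d | y and y > 0, d ≤ y. y ≤ d, so d = y. f = d, so f = y.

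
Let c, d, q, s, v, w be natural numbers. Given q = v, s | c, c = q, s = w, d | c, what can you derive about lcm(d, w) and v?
lcm(d, w) | v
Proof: From c = q and q = v, c = v. s = w and s | c, thus w | c. Since d | c, lcm(d, w) | c. Since c = v, lcm(d, w) | v.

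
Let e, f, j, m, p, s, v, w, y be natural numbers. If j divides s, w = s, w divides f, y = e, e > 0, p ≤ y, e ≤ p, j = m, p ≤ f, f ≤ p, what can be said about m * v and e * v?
m * v ≤ e * v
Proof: Since y = e and p ≤ y, p ≤ e. Since e ≤ p, p = e. From f ≤ p and p ≤ f, f = p. w = s and w divides f, so s divides f. Since f = p, s divides p. Since j divides s, j divides p. Since p = e, j divides e. From e > 0, j ≤ e. j = m, so m ≤ e. By multiplying by a non-negative, m * v ≤ e * v.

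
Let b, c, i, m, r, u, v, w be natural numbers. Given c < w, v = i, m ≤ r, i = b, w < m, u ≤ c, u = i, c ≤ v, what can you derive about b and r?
b < r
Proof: Because v = i and c ≤ v, c ≤ i. u = i and u ≤ c, hence i ≤ c. Since c ≤ i, c = i. Since i = b, c = b. w < m and m ≤ r, hence w < r. c < w, so c < r. c = b, so b < r.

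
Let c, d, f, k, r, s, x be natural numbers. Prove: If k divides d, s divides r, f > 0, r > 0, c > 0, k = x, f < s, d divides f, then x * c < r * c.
k divides d and d divides f, therefore k divides f. f > 0, so k ≤ f. f < s, so k < s. From s divides r and r > 0, s ≤ r. Since k < s, k < r. Since k = x, x < r. Combining with c > 0, by multiplying by a positive, x * c < r * c.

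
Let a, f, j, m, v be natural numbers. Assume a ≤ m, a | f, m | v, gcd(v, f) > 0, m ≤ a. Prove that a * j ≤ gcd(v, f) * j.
m ≤ a and a ≤ m, hence m = a. Since m | v, a | v. Since a | f, a | gcd(v, f). gcd(v, f) > 0, so a ≤ gcd(v, f). Then a * j ≤ gcd(v, f) * j.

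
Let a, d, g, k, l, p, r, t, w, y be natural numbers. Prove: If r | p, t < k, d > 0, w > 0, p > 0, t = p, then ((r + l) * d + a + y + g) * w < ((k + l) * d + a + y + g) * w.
r | p and p > 0, thus r ≤ p. t = p and t < k, hence p < k. From r ≤ p, r < k. Then r + l < k + l. d > 0, so (r + l) * d < (k + l) * d. Then (r + l) * d + a < (k + l) * d + a. Then (r + l) * d + a + y < (k + l) * d + a + y. Then (r + l) * d + a + y + g < (k + l) * d + a + y + g. Because w > 0, ((r + l) * d + a + y + g) * w < ((k + l) * d + a + y + g) * w.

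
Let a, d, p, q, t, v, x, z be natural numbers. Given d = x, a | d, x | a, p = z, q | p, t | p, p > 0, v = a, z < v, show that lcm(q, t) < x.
d = x and a | d, thus a | x. Since x | a, a = x. q | p and t | p, so lcm(q, t) | p. From p > 0, lcm(q, t) ≤ p. From p = z, lcm(q, t) ≤ z. v = a and z < v, so z < a. Since lcm(q, t) ≤ z, lcm(q, t) < a. a = x, so lcm(q, t) < x.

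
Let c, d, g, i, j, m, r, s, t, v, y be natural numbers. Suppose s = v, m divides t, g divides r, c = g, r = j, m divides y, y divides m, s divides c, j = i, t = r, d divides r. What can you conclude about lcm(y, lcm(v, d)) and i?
lcm(y, lcm(v, d)) divides i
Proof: Because r = j and j = i, r = i. Because m divides y and y divides m, m = y. t = r and m divides t, hence m divides r. m = y, so y divides r. c = g and s divides c, therefore s divides g. g divides r, so s divides r. s = v, so v divides r. d divides r, so lcm(v, d) divides r. y divides r, so lcm(y, lcm(v, d)) divides r. Since r = i, lcm(y, lcm(v, d)) divides i.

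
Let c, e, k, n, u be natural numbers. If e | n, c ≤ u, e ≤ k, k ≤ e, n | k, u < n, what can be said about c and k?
c < k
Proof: e ≤ k and k ≤ e, thus e = k. Since e | n, k | n. Since n | k, n = k. Since c ≤ u and u < n, c < n. n = k, so c < k.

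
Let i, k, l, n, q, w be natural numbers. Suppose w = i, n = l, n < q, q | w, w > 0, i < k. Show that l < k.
n = l and n < q, hence l < q. From q | w and w > 0, q ≤ w. Because l < q, l < w. Since w = i, l < i. From i < k, l < k.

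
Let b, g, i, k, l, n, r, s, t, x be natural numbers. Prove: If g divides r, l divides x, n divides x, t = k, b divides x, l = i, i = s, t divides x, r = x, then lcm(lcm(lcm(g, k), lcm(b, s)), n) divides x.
r = x and g divides r, thus g divides x. From t = k and t divides x, k divides x. g divides x, so lcm(g, k) divides x. Because l = i and i = s, l = s. l divides x, so s divides x. Since b divides x, lcm(b, s) divides x. lcm(g, k) divides x, so lcm(lcm(g, k), lcm(b, s)) divides x. Since n divides x, lcm(lcm(lcm(g, k), lcm(b, s)), n) divides x.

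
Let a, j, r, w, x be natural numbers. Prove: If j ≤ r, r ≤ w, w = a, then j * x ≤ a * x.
w = a and r ≤ w, therefore r ≤ a. Since j ≤ r, j ≤ a. Then j * x ≤ a * x.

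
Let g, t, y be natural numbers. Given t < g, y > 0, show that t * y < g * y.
t < g and y > 0. By multiplying by a positive, t * y < g * y.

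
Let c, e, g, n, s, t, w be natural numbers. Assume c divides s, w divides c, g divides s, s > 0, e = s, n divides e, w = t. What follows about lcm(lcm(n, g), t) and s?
lcm(lcm(n, g), t) ≤ s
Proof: Since e = s and n divides e, n divides s. Since g divides s, lcm(n, g) divides s. Since w = t and w divides c, t divides c. c divides s, so t divides s. lcm(n, g) divides s, so lcm(lcm(n, g), t) divides s. Since s > 0, lcm(lcm(n, g), t) ≤ s.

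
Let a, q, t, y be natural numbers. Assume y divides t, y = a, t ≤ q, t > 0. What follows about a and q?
a ≤ q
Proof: y divides t and t > 0, so y ≤ t. y = a, so a ≤ t. From t ≤ q, a ≤ q.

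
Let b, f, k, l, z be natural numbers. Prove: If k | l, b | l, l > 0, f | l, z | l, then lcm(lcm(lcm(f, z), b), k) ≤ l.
f | l and z | l, thus lcm(f, z) | l. Since b | l, lcm(lcm(f, z), b) | l. Since k | l, lcm(lcm(lcm(f, z), b), k) | l. l > 0, so lcm(lcm(lcm(f, z), b), k) ≤ l.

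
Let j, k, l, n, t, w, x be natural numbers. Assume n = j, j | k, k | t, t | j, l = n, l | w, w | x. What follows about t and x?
t | x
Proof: j | k and k | t, hence j | t. t | j, so j = t. n = j, so n = t. l = n and l | w, so n | w. Since w | x, n | x. Because n = t, t | x.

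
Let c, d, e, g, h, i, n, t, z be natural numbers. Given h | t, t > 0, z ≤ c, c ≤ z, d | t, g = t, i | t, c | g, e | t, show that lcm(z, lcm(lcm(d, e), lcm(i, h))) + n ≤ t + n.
c ≤ z and z ≤ c, thus c = z. g = t and c | g, hence c | t. From c = z, z | t. From d | t and e | t, lcm(d, e) | t. i | t and h | t, therefore lcm(i, h) | t. lcm(d, e) | t, so lcm(lcm(d, e), lcm(i, h)) | t. Since z | t, lcm(z, lcm(lcm(d, e), lcm(i, h))) | t. Because t > 0, lcm(z, lcm(lcm(d, e), lcm(i, h))) ≤ t. Then lcm(z, lcm(lcm(d, e), lcm(i, h))) + n ≤ t + n.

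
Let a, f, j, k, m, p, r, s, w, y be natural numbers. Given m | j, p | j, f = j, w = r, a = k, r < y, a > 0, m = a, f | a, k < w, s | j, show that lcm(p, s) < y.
From f = j and f | a, j | a. From m = a and m | j, a | j. j | a, so j = a. Because p | j and s | j, lcm(p, s) | j. Because j = a, lcm(p, s) | a. Since a > 0, lcm(p, s) ≤ a. Since a = k, lcm(p, s) ≤ k. w = r and k < w, hence k < r. r < y, so k < y. Because lcm(p, s) ≤ k, lcm(p, s) < y.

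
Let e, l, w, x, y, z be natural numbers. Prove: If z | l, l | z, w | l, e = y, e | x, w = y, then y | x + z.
From e = y and e | x, y | x. Since l | z and z | l, l = z. Because w = y and w | l, y | l. Since l = z, y | z. y | x, so y | x + z.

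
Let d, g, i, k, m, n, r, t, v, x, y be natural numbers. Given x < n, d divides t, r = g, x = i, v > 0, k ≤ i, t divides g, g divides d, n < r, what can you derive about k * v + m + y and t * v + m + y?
k * v + m + y < t * v + m + y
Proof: Because g divides d and d divides t, g divides t. Since t divides g, g = t. Since r = g, r = t. x < n and n < r, therefore x < r. Since r = t, x < t. x = i, so i < t. Since k ≤ i, k < t. Combining with v > 0, by multiplying by a positive, k * v < t * v. Then k * v + m < t * v + m. Then k * v + m + y < t * v + m + y.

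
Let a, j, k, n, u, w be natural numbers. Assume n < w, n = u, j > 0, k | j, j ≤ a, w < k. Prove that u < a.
From n = u and n < w, u < w. From k | j and j > 0, k ≤ j. Since j ≤ a, k ≤ a. Because w < k, w < a. Because u < w, u < a.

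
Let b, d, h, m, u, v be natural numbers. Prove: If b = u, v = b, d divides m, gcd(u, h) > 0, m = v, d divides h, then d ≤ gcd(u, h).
v = b and b = u, therefore v = u. m = v and d divides m, so d divides v. v = u, so d divides u. Since d divides h, d divides gcd(u, h). Since gcd(u, h) > 0, d ≤ gcd(u, h).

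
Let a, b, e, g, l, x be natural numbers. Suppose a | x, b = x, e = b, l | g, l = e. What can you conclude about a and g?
a | g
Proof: Because l = e and e = b, l = b. From l | g, b | g. From b = x, x | g. a | x, so a | g.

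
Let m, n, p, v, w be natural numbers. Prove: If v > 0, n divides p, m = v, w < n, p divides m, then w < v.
n divides p and p divides m, thus n divides m. m = v, so n divides v. From v > 0, n ≤ v. Since w < n, w < v.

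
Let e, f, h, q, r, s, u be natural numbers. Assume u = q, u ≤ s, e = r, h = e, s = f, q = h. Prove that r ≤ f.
Since q = h and h = e, q = e. e = r, so q = r. Since u = q and u ≤ s, q ≤ s. s = f, so q ≤ f. Because q = r, r ≤ f.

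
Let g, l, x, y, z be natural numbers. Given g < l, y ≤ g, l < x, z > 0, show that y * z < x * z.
y ≤ g and g < l, thus y < l. l < x, so y < x. Since z > 0, by multiplying by a positive, y * z < x * z.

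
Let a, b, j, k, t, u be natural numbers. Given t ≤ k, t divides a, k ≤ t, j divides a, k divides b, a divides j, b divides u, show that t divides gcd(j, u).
Since a divides j and j divides a, a = j. Since t divides a, t divides j. Because k ≤ t and t ≤ k, k = t. k divides b and b divides u, hence k divides u. Since k = t, t divides u. Since t divides j, t divides gcd(j, u).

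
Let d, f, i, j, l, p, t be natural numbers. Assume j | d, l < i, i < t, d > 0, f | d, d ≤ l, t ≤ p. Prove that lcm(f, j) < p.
From f | d and j | d, lcm(f, j) | d. d > 0, so lcm(f, j) ≤ d. Since d ≤ l, lcm(f, j) ≤ l. Because l < i, lcm(f, j) < i. i < t and t ≤ p, therefore i < p. From lcm(f, j) < i, lcm(f, j) < p.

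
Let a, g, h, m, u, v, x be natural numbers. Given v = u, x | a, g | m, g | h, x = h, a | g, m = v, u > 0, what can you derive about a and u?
a ≤ u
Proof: x = h and x | a, hence h | a. Since g | h, g | a. a | g, so g = a. Because m = v and v = u, m = u. g | m, so g | u. Since u > 0, g ≤ u. Since g = a, a ≤ u.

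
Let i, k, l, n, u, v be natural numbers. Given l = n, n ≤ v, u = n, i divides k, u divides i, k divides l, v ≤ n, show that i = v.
v ≤ n and n ≤ v, therefore v = n. u = n and u divides i, so n divides i. i divides k and k divides l, thus i divides l. Because l = n, i divides n. Since n divides i, n = i. v = n, so v = i. Then i = v.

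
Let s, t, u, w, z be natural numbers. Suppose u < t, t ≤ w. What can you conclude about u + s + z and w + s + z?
u + s + z < w + s + z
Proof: u < t and t ≤ w, thus u < w. Then u + s < w + s. Then u + s + z < w + s + z.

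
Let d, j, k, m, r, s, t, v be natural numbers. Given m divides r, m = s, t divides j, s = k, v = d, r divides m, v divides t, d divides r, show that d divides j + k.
Since v = d and v divides t, d divides t. Since t divides j, d divides j. m = s and s = k, therefore m = k. Because r divides m and m divides r, r = m. Since d divides r, d divides m. Since m = k, d divides k. d divides j, so d divides j + k.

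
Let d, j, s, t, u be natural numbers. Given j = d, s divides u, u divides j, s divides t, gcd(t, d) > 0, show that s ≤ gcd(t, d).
j = d and u divides j, hence u divides d. s divides u, so s divides d. From s divides t, s divides gcd(t, d). gcd(t, d) > 0, so s ≤ gcd(t, d).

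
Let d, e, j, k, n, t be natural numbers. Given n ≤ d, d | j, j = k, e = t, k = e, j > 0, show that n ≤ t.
j = k and k = e, thus j = e. Since e = t, j = t. d | j and j > 0, therefore d ≤ j. n ≤ d, so n ≤ j. Since j = t, n ≤ t.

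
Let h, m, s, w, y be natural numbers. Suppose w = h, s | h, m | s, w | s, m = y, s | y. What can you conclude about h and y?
h = y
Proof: w = h and w | s, so h | s. s | h, so h = s. m = y and m | s, therefore y | s. s | y, so s = y. Since h = s, h = y.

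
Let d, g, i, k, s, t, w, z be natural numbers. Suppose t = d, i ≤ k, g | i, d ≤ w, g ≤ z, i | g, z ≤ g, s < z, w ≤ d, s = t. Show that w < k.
s = t and t = d, therefore s = d. d ≤ w and w ≤ d, hence d = w. s = d, so s = w. z ≤ g and g ≤ z, hence z = g. s < z, so s < g. From s = w, w < g. Because i | g and g | i, i = g. Since i ≤ k, g ≤ k. Since w < g, w < k.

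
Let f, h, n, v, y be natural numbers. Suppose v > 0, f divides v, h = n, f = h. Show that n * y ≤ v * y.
f = h and h = n, therefore f = n. f divides v and v > 0, hence f ≤ v. f = n, so n ≤ v. By multiplying by a non-negative, n * y ≤ v * y.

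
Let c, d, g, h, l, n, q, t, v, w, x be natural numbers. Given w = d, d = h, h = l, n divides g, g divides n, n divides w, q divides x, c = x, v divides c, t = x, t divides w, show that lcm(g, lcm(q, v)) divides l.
Since w = d and d = h, w = h. From h = l, w = l. Because n divides g and g divides n, n = g. Since n divides w, g divides w. c = x and v divides c, so v divides x. From q divides x, lcm(q, v) divides x. t = x and t divides w, therefore x divides w. lcm(q, v) divides x, so lcm(q, v) divides w. Since g divides w, lcm(g, lcm(q, v)) divides w. w = l, so lcm(g, lcm(q, v)) divides l.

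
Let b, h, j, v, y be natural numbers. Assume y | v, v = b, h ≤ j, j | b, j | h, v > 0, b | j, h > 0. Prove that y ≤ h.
b | j and j | b, hence b = j. Because v = b, v = j. From j | h and h > 0, j ≤ h. h ≤ j, so j = h. From v = j, v = h. y | v and v > 0, thus y ≤ v. Because v = h, y ≤ h.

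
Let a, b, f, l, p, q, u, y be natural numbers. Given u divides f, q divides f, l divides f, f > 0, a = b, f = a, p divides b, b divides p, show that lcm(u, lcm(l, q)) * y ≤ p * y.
From f = a and a = b, f = b. From b divides p and p divides b, b = p. Since f = b, f = p. l divides f and q divides f, therefore lcm(l, q) divides f. Since u divides f, lcm(u, lcm(l, q)) divides f. Since f > 0, lcm(u, lcm(l, q)) ≤ f. Since f = p, lcm(u, lcm(l, q)) ≤ p. By multiplying by a non-negative, lcm(u, lcm(l, q)) * y ≤ p * y.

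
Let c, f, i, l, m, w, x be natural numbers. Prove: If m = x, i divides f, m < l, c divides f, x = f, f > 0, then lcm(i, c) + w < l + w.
i divides f and c divides f, so lcm(i, c) divides f. Since f > 0, lcm(i, c) ≤ f. m = x and x = f, therefore m = f. Since m < l, f < l. Since lcm(i, c) ≤ f, lcm(i, c) < l. Then lcm(i, c) + w < l + w.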